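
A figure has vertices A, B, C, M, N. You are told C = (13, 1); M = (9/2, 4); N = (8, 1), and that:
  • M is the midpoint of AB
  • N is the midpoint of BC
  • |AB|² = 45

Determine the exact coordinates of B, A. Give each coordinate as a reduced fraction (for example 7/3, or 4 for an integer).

1. B_x = 3  [B = 2·N−C = 2·(8, 1)−(13, 1)]
2. B_y = 1  [B = 2·N−C = 2·(8, 1)−(13, 1)]
   so B = (3, 1)
3. A_x = 6  [A = 2·M−B = 2·(9/2, 4)−(3, 1)]
4. A_y = 7  [A = 2·M−B = 2·(9/2, 4)−(3, 1)]
   so A = (6, 7)

B = (3, 1)
A = (6, 7)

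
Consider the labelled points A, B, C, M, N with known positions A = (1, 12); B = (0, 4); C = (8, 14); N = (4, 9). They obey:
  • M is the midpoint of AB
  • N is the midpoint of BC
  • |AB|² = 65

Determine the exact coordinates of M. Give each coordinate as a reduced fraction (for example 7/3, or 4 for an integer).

1. M_x = 1/2  [2·M = A+B = (1, 12)+(0, 4)]
2. M_y = 8  [2·M = A+B = (1, 12)+(0, 4)]
   so M = (1/2, 8)

M = (1/2, 8)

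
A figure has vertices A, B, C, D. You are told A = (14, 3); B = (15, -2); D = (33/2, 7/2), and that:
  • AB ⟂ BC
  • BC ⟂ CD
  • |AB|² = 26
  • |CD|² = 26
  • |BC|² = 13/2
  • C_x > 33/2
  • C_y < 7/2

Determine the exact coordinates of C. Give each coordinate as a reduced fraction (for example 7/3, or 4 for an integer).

1. C_x = 35/2  [[AB ⟂ BC ⇒ 1x-5y-25=0] ∩ [|C−(33/2, 7/2)|²=26]]
2. C_y = -3/2  [[AB ⟂ BC ⇒ 1x-5y-25=0] ∩ [|C−(33/2, 7/2)|²=26]]
   so C = (35/2, -3/2)

C = (35/2, -3/2)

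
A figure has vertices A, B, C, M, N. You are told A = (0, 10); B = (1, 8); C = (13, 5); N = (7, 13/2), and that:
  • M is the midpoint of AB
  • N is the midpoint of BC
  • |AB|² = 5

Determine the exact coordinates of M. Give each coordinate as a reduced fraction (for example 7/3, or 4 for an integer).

1. M_x = 1/2  [2·M = A+B = (0, 10)+(1, 8)]
2. M_y = 9  [2·M = A+B = (0, 10)+(1, 8)]
   so M = (1/2, 9)

M = (1/2, 9)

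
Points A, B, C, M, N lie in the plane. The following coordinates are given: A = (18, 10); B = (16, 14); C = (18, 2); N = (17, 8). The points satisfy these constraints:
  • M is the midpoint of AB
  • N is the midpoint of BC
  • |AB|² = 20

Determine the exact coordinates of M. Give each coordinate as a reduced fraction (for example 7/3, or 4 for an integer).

1. M_x = 17  [2·M = A+B = (18, 10)+(16, 14)]
2. M_y = 12  [2·M = A+B = (18, 10)+(16, 14)]
   so M = (17, 12)

M = (17, 12)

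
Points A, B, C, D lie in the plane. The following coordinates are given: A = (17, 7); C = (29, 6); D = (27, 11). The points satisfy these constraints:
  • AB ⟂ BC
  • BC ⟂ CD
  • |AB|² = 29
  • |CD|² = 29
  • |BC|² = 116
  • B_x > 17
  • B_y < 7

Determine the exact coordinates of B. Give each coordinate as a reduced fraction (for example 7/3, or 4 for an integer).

B = (19, 2)

1. B_x = 19  [[BC ⟂ CD ⇒ 2x-5y-28=0] ∩ [|B−(17, 7)|²=29]]
2. B_y = 2  [[BC ⟂ CD ⇒ 2x-5y-28=0] ∩ [|B−(17, 7)|²=29]]
   so B = (19, 2)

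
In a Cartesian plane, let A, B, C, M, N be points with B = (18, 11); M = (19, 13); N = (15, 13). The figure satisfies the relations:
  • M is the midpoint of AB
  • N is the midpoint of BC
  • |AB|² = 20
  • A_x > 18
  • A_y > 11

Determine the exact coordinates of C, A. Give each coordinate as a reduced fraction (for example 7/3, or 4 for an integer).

C = (12, 15)
A = (20, 15)

1. A_x = 20  [A = 2·M−B = 2·(19, 13)−(18, 11)]
2. A_y = 15  [A = 2·M−B = 2·(19, 13)−(18, 11)]
   so A = (20, 15)
3. C_x = 12  [C = 2·N−B = 2·(15, 13)−(18, 11)]
4. C_y = 15  [C = 2·N−B = 2·(15, 13)−(18, 11)]
   so C = (12, 15)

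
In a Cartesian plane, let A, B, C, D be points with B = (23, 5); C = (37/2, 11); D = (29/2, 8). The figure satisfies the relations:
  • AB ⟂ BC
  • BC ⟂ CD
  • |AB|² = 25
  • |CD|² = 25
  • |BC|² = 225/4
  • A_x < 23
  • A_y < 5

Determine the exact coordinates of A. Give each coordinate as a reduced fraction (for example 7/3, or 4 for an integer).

1. A_x = 19  [[AB ⟂ BC ⇒ 9/2x-6y-147/2=0] ∩ [|A−(23, 5)|²=25]]
2. A_y = 2  [[AB ⟂ BC ⇒ 9/2x-6y-147/2=0] ∩ [|A−(23, 5)|²=25]]
   so A = (19, 2)

A = (19, 2)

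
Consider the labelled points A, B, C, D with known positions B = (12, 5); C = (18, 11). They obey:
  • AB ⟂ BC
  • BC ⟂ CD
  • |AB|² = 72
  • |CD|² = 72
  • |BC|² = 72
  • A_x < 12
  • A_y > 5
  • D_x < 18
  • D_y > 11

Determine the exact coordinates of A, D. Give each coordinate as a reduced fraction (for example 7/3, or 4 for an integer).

1. A_x = 6  [[AB ⟂ BC ⇒ -6x-6y+102=0] ∩ [|A−(12, 5)|²=72]]
2. A_y = 11  [[AB ⟂ BC ⇒ -6x-6y+102=0] ∩ [|A−(12, 5)|²=72]]
   so A = (6, 11)
3. D_x = 12  [[BC ⟂ CD ⇒ 6x+6y-174=0] ∩ [|D−(18, 11)|²=72]]
4. D_y = 17  [[BC ⟂ CD ⇒ 6x+6y-174=0] ∩ [|D−(18, 11)|²=72]]
   so D = (12, 17)

A = (6, 11)
D = (12, 17)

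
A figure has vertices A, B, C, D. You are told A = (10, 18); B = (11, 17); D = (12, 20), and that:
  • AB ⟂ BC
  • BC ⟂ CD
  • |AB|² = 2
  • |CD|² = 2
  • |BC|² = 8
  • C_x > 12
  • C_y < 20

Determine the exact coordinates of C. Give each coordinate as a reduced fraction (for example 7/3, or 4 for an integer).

1. C_x = 13  [[AB ⟂ BC ⇒ 1x-1y+6=0] ∩ [|C−(12, 20)|²=2]]
2. C_y = 19  [[AB ⟂ BC ⇒ 1x-1y+6=0] ∩ [|C−(12, 20)|²=2]]
   so C = (13, 19)

C = (13, 19)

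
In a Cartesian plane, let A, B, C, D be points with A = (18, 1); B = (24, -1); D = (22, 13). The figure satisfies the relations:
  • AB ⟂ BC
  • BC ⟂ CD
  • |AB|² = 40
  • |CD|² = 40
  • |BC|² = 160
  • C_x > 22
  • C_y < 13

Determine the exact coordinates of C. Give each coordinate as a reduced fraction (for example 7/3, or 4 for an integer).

C = (28, 11)

1. C_x = 28  [[AB ⟂ BC ⇒ 6x-2y-146=0] ∩ [|C−(22, 13)|²=40]]
2. C_y = 11  [[AB ⟂ BC ⇒ 6x-2y-146=0] ∩ [|C−(22, 13)|²=40]]
   so C = (28, 11)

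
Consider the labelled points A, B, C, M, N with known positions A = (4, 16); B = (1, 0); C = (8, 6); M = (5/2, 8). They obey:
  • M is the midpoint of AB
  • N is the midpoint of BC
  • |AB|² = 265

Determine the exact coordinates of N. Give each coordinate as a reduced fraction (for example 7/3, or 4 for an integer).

1. N_x = 9/2  [2·N = B+C = (1, 0)+(8, 6)]
2. N_y = 3  [2·N = B+C = (1, 0)+(8, 6)]
   so N = (9/2, 3)

N = (9/2, 3)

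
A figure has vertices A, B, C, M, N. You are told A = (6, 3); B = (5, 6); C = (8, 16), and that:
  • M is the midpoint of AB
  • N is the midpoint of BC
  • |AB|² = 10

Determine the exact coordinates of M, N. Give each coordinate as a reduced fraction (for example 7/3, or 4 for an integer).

M = (11/2, 9/2)
N = (13/2, 11)

1. M_x = 11/2  [2·M = A+B = (6, 3)+(5, 6)]
2. M_y = 9/2  [2·M = A+B = (6, 3)+(5, 6)]
   so M = (11/2, 9/2)
3. N_x = 13/2  [2·N = B+C = (5, 6)+(8, 16)]
4. N_y = 11  [2·N = B+C = (5, 6)+(8, 16)]
   so N = (13/2, 11)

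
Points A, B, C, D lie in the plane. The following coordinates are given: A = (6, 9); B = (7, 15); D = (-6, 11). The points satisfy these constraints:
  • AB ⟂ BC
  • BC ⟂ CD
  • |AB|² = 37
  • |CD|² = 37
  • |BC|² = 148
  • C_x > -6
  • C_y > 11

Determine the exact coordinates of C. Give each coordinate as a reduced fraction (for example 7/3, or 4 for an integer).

1. C_x = -5  [[AB ⟂ BC ⇒ 1x+6y-97=0] ∩ [|C−(-6, 11)|²=37]]
2. C_y = 17  [[AB ⟂ BC ⇒ 1x+6y-97=0] ∩ [|C−(-6, 11)|²=37]]
   so C = (-5, 17)

C = (-5, 17)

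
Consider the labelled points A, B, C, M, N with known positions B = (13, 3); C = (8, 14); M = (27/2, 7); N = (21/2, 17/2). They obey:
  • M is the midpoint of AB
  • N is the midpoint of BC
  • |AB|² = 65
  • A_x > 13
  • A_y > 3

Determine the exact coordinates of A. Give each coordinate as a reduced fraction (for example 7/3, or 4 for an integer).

A = (14, 11)

1. A_x = 14  [A = 2·M−B = 2·(27/2, 7)−(13, 3)]
2. A_y = 11  [A = 2·M−B = 2·(27/2, 7)−(13, 3)]
   so A = (14, 11)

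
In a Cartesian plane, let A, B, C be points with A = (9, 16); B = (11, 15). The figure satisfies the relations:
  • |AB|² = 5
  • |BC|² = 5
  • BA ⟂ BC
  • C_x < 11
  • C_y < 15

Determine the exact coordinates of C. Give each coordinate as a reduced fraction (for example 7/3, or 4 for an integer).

1. C_x = 10  [[BA ⟂ BC ⇒ -2x+1y+7=0] ∩ [|C−(11, 15)|²=5]]
2. C_y = 13  [[BA ⟂ BC ⇒ -2x+1y+7=0] ∩ [|C−(11, 15)|²=5]]
   so C = (10, 13)

C = (10, 13)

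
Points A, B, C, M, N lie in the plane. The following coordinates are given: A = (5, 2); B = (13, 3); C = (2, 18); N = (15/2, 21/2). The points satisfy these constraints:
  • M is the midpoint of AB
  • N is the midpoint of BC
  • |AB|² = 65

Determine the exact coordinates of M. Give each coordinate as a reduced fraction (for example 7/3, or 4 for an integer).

M = (9, 5/2)

1. M_x = 9  [2·M = A+B = (5, 2)+(13, 3)]
2. M_y = 5/2  [2·M = A+B = (5, 2)+(13, 3)]
   so M = (9, 5/2)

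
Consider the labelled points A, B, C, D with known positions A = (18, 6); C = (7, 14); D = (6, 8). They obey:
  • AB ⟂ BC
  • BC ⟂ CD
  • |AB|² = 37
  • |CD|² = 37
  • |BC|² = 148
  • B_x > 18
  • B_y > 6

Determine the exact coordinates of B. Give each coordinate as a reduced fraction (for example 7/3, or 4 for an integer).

B = (19, 12)

1. B_x = 19  [[BC ⟂ CD ⇒ 1x+6y-91=0] ∩ [|B−(18, 6)|²=37]]
2. B_y = 12  [[BC ⟂ CD ⇒ 1x+6y-91=0] ∩ [|B−(18, 6)|²=37]]
   so B = (19, 12)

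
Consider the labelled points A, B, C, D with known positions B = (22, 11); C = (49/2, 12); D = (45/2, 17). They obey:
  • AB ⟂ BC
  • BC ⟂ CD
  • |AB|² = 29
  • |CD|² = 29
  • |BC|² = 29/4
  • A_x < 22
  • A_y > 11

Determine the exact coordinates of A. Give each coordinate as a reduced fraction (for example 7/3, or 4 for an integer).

1. A_x = 20  [[AB ⟂ BC ⇒ -5/2x-1y+66=0] ∩ [|A−(22, 11)|²=29]]
2. A_y = 16  [[AB ⟂ BC ⇒ -5/2x-1y+66=0] ∩ [|A−(22, 11)|²=29]]
   so A = (20, 16)

A = (20, 16)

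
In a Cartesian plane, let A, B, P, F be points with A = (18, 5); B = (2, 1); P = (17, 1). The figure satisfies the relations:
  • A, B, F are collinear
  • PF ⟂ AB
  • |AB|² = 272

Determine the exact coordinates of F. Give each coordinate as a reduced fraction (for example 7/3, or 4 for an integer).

F = (274/17, 77/17)

1. F_x = 274/17  [[A, B, F are collinear ⇒ 4x-16y+8=0] ∩ [PF ⟂ AB ⇒ -16x-4y+276=0]]
2. F_y = 77/17  [[A, B, F are collinear ⇒ 4x-16y+8=0] ∩ [PF ⟂ AB ⇒ -16x-4y+276=0]]
   so F = (274/17, 77/17)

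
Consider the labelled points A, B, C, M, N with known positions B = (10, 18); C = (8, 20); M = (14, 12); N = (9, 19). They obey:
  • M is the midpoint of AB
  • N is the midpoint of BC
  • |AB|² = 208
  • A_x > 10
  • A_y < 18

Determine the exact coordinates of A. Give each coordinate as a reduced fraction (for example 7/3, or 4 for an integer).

A = (18, 6)

1. A_x = 18  [A = 2·M−B = 2·(14, 12)−(10, 18)]
2. A_y = 6  [A = 2·M−B = 2·(14, 12)−(10, 18)]
   so A = (18, 6)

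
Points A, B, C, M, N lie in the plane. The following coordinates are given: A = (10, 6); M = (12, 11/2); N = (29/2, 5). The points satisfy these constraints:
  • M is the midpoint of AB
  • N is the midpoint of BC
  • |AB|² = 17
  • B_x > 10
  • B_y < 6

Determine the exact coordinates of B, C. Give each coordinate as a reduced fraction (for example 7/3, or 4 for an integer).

B = (14, 5)
C = (15, 5)

1. B_x = 14  [B = 2·M−A = 2·(12, 11/2)−(10, 6)]
2. B_y = 5  [B = 2·M−A = 2·(12, 11/2)−(10, 6)]
   so B = (14, 5)
3. C_x = 15  [C = 2·N−B = 2·(29/2, 5)−(14, 5)]
4. C_y = 5  [C = 2·N−B = 2·(29/2, 5)−(14, 5)]
   so C = (15, 5)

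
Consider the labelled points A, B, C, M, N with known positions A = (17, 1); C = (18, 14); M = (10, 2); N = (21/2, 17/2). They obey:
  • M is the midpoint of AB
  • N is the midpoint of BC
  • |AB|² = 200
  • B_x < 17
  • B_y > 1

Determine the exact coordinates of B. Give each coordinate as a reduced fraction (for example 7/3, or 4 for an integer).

B = (3, 3)

1. B_x = 3  [B = 2·M−A = 2·(10, 2)−(17, 1)]
2. B_y = 3  [B = 2·M−A = 2·(10, 2)−(17, 1)]
   so B = (3, 3)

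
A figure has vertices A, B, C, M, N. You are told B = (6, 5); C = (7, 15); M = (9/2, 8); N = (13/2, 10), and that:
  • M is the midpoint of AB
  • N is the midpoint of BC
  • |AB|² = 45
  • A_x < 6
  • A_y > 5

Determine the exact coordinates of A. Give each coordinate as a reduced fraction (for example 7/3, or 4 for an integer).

A = (3, 11)

1. A_x = 3  [A = 2·M−B = 2·(9/2, 8)−(6, 5)]
2. A_y = 11  [A = 2·M−B = 2·(9/2, 8)−(6, 5)]
   so A = (3, 11)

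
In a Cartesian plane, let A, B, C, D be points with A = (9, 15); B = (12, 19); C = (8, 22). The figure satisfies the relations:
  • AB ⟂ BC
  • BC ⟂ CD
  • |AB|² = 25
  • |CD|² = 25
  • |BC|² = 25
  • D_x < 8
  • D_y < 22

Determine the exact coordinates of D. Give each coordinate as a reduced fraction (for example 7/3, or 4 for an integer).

1. D_x = 5  [[BC ⟂ CD ⇒ -4x+3y-34=0] ∩ [|D−(8, 22)|²=25]]
2. D_y = 18  [[BC ⟂ CD ⇒ -4x+3y-34=0] ∩ [|D−(8, 22)|²=25]]
   so D = (5, 18)

D = (5, 18)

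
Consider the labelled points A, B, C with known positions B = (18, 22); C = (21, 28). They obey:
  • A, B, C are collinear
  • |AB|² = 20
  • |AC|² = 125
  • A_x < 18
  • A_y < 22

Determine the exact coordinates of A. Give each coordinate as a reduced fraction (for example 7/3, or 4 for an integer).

A = (16, 18)

1. A_x = 16  [[A, B, C are collinear ⇒ -6x+3y+42=0] ∩ [|A−(18, 22)|²=20]]
2. A_y = 18  [[A, B, C are collinear ⇒ -6x+3y+42=0] ∩ [|A−(18, 22)|²=20]]
   so A = (16, 18)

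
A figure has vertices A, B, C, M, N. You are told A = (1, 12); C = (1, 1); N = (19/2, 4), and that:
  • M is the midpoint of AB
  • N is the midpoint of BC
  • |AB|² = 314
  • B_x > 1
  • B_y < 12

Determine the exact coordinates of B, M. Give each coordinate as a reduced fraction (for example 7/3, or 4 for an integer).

B = (18, 7)
M = (19/2, 19/2)

1. B_x = 18  [B = 2·N−C = 2·(19/2, 4)−(1, 1)]
2. B_y = 7  [B = 2·N−C = 2·(19/2, 4)−(1, 1)]
   so B = (18, 7)
3. M_x = 19/2  [2·M = A+B = (1, 12)+(18, 7)]
4. M_y = 19/2  [2·M = A+B = (1, 12)+(18, 7)]
   so M = (19/2, 19/2)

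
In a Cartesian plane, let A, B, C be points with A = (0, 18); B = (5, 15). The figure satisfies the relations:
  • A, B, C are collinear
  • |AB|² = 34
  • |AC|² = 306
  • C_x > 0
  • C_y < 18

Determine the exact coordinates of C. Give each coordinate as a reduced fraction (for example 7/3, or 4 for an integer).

1. C_x = 15  [[A, B, C are collinear ⇒ 3x+5y-90=0] ∩ [|C−(0, 18)|²=306]]
2. C_y = 9  [[A, B, C are collinear ⇒ 3x+5y-90=0] ∩ [|C−(0, 18)|²=306]]
   so C = (15, 9)

C = (15, 9)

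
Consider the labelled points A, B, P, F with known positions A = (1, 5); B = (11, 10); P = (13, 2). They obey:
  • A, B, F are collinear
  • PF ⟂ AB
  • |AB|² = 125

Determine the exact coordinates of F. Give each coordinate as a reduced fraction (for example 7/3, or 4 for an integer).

1. F_x = 47/5  [[A, B, F are collinear ⇒ -5x+10y-45=0] ∩ [PF ⟂ AB ⇒ 10x+5y-140=0]]
2. F_y = 46/5  [[A, B, F are collinear ⇒ -5x+10y-45=0] ∩ [PF ⟂ AB ⇒ 10x+5y-140=0]]
   so F = (47/5, 46/5)

F = (47/5, 46/5)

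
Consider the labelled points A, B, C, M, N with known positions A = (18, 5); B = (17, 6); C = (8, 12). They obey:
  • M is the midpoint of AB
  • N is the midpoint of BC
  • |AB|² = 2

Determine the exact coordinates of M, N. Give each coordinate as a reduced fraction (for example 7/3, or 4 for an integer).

1. M_x = 35/2  [2·M = A+B = (18, 5)+(17, 6)]
2. M_y = 11/2  [2·M = A+B = (18, 5)+(17, 6)]
   so M = (35/2, 11/2)
3. N_x = 25/2  [2·N = B+C = (17, 6)+(8, 12)]
4. N_y = 9  [2·N = B+C = (17, 6)+(8, 12)]
   so N = (25/2, 9)

M = (35/2, 11/2)
N = (25/2, 9)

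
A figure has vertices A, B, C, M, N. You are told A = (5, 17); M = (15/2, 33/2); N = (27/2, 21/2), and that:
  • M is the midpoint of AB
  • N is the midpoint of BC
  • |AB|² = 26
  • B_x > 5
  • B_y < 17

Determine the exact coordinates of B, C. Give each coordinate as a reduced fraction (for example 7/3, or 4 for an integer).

1. B_x = 10  [B = 2·M−A = 2·(15/2, 33/2)−(5, 17)]
2. B_y = 16  [B = 2·M−A = 2·(15/2, 33/2)−(5, 17)]
   so B = (10, 16)
3. C_x = 17  [C = 2·N−B = 2·(27/2, 21/2)−(10, 16)]
4. C_y = 5  [C = 2·N−B = 2·(27/2, 21/2)−(10, 16)]
   so C = (17, 5)

B = (10, 16)
C = (17, 5)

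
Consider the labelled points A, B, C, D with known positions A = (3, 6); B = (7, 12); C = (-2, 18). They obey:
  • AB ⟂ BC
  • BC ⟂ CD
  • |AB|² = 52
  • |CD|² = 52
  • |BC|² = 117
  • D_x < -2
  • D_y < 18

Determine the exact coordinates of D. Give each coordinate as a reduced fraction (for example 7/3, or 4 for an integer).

1. D_x = -6  [[BC ⟂ CD ⇒ -9x+6y-126=0] ∩ [|D−(-2, 18)|²=52]]
2. D_y = 12  [[BC ⟂ CD ⇒ -9x+6y-126=0] ∩ [|D−(-2, 18)|²=52]]
   so D = (-6, 12)

D = (-6, 12)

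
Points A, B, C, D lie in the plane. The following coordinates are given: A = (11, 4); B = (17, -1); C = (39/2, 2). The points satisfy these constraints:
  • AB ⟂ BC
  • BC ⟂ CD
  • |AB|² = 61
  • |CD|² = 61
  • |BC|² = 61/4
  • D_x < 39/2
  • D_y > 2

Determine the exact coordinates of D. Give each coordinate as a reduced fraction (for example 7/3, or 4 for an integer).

1. D_x = 27/2  [[BC ⟂ CD ⇒ 5/2x+3y-219/4=0] ∩ [|D−(39/2, 2)|²=61]]
2. D_y = 7  [[BC ⟂ CD ⇒ 5/2x+3y-219/4=0] ∩ [|D−(39/2, 2)|²=61]]
   so D = (27/2, 7)

D = (27/2, 7)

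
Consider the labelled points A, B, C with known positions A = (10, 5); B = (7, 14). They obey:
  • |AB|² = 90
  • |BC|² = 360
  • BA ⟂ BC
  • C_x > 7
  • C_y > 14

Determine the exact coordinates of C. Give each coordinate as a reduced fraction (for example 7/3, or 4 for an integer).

C = (25, 20)

1. C_x = 25  [[BA ⟂ BC ⇒ 3x-9y+105=0] ∩ [|C−(7, 14)|²=360]]
2. C_y = 20  [[BA ⟂ BC ⇒ 3x-9y+105=0] ∩ [|C−(7, 14)|²=360]]
   so C = (25, 20)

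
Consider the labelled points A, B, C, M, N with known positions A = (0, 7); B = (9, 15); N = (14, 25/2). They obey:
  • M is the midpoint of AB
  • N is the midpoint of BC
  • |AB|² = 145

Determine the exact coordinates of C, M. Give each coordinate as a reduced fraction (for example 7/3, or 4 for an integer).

C = (19, 10)
M = (9/2, 11)

1. M_x = 9/2  [2·M = A+B = (0, 7)+(9, 15)]
2. M_y = 11  [2·M = A+B = (0, 7)+(9, 15)]
   so M = (9/2, 11)
3. C_x = 19  [C = 2·N−B = 2·(14, 25/2)−(9, 15)]
4. C_y = 10  [C = 2·N−B = 2·(14, 25/2)−(9, 15)]
   so C = (19, 10)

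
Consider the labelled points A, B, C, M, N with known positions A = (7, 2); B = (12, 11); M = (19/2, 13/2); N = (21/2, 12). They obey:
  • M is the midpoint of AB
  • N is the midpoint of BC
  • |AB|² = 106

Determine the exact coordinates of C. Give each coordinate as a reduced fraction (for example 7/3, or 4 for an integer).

1. C_x = 9  [C = 2·N−B = 2·(21/2, 12)−(12, 11)]
2. C_y = 13  [C = 2·N−B = 2·(21/2, 12)−(12, 11)]
   so C = (9, 13)

C = (9, 13)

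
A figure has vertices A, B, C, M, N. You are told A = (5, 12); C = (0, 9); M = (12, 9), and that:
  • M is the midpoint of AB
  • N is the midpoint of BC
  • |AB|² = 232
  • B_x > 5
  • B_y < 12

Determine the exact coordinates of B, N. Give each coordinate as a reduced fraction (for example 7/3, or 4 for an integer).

1. B_x = 19  [B = 2·M−A = 2·(12, 9)−(5, 12)]
2. B_y = 6  [B = 2·M−A = 2·(12, 9)−(5, 12)]
   so B = (19, 6)
3. N_x = 19/2  [2·N = B+C = (19, 6)+(0, 9)]
4. N_y = 15/2  [2·N = B+C = (19, 6)+(0, 9)]
   so N = (19/2, 15/2)

B = (19, 6)
N = (19/2, 15/2)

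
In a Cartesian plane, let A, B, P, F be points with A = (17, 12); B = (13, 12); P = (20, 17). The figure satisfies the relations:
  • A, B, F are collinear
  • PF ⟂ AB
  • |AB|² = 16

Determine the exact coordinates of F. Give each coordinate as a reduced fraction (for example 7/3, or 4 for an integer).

F = (20, 12)

1. F_x = 20  [[A, B, F are collinear ⇒ -4y+48=0] ∩ [PF ⟂ AB ⇒ -4x+80=0]]
2. F_y = 12  [[A, B, F are collinear ⇒ -4y+48=0] ∩ [PF ⟂ AB ⇒ -4x+80=0]]
   so F = (20, 12)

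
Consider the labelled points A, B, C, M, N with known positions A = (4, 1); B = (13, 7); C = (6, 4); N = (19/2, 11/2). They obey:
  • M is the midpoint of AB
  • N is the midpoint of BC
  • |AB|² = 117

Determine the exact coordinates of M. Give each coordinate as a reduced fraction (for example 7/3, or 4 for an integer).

M = (17/2, 4)

1. M_x = 17/2  [2·M = A+B = (4, 1)+(13, 7)]
2. M_y = 4  [2·M = A+B = (4, 1)+(13, 7)]
   so M = (17/2, 4)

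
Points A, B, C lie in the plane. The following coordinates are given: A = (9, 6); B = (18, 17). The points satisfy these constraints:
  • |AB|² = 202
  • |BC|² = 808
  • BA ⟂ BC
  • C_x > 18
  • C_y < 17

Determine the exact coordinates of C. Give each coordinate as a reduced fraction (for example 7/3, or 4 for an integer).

1. C_x = 40  [[BA ⟂ BC ⇒ -9x-11y+349=0] ∩ [|C−(18, 17)|²=808]]
2. C_y = -1  [[BA ⟂ BC ⇒ -9x-11y+349=0] ∩ [|C−(18, 17)|²=808]]
   so C = (40, -1)

C = (40, -1)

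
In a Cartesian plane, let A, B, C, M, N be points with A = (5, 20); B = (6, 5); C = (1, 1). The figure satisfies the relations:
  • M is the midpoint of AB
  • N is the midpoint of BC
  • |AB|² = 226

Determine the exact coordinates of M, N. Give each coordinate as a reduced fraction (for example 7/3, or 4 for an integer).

M = (11/2, 25/2)
N = (7/2, 3)

1. M_x = 11/2  [2·M = A+B = (5, 20)+(6, 5)]
2. M_y = 25/2  [2·M = A+B = (5, 20)+(6, 5)]
   so M = (11/2, 25/2)
3. N_x = 7/2  [2·N = B+C = (6, 5)+(1, 1)]
4. N_y = 3  [2·N = B+C = (6, 5)+(1, 1)]
   so N = (7/2, 3)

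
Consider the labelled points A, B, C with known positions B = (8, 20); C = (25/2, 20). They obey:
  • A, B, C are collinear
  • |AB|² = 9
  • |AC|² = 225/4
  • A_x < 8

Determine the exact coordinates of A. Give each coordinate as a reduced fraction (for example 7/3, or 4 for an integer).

1. A_x = 5  [[A, B, C are collinear ⇒ 9/2y-90=0] ∩ [|A−(8, 20)|²=9]]
2. A_y = 20  [[A, B, C are collinear ⇒ 9/2y-90=0] ∩ [|A−(8, 20)|²=9]]
   so A = (5, 20)

A = (5, 20)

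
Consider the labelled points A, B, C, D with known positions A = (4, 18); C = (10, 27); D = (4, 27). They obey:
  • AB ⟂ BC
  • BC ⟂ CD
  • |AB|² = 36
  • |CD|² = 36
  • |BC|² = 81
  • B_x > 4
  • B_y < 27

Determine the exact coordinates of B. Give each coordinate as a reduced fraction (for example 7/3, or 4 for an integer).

1. B_x = 10  [[BC ⟂ CD ⇒ 6x-60=0] ∩ [|B−(4, 18)|²=36]]
2. B_y = 18  [[BC ⟂ CD ⇒ 6x-60=0] ∩ [|B−(4, 18)|²=36]]
   so B = (10, 18)

B = (10, 18)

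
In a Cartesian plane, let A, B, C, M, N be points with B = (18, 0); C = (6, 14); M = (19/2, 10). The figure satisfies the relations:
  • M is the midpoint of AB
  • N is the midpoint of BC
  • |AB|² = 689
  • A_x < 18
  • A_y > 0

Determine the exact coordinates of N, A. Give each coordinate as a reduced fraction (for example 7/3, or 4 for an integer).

1. A_x = 1  [A = 2·M−B = 2·(19/2, 10)−(18, 0)]
2. A_y = 20  [A = 2·M−B = 2·(19/2, 10)−(18, 0)]
   so A = (1, 20)
3. N_x = 12  [2·N = B+C = (18, 0)+(6, 14)]
4. N_y = 7  [2·N = B+C = (18, 0)+(6, 14)]
   so N = (12, 7)

N = (12, 7)
A = (1, 20)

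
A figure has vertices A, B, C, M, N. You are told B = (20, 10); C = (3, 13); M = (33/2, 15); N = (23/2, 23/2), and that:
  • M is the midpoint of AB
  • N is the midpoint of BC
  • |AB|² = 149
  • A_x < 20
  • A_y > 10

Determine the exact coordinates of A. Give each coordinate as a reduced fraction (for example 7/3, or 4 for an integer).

A = (13, 20)

1. A_x = 13  [A = 2·M−B = 2·(33/2, 15)−(20, 10)]
2. A_y = 20  [A = 2·M−B = 2·(33/2, 15)−(20, 10)]
   so A = (13, 20)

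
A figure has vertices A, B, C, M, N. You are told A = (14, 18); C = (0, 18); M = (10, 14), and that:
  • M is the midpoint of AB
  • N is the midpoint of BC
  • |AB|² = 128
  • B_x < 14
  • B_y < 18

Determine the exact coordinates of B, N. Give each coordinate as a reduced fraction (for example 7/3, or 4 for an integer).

B = (6, 10)
N = (3, 14)

1. B_x = 6  [B = 2·M−A = 2·(10, 14)−(14, 18)]
2. B_y = 10  [B = 2·M−A = 2·(10, 14)−(14, 18)]
   so B = (6, 10)
3. N_x = 3  [2·N = B+C = (6, 10)+(0, 18)]
4. N_y = 14  [2·N = B+C = (6, 10)+(0, 18)]
   so N = (3, 14)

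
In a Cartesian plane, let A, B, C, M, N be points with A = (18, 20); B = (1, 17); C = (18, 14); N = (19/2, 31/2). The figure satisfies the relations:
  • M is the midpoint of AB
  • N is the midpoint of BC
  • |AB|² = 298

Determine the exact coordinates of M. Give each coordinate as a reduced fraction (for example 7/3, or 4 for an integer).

M = (19/2, 37/2)

1. M_x = 19/2  [2·M = A+B = (18, 20)+(1, 17)]
2. M_y = 37/2  [2·M = A+B = (18, 20)+(1, 17)]
   so M = (19/2, 37/2)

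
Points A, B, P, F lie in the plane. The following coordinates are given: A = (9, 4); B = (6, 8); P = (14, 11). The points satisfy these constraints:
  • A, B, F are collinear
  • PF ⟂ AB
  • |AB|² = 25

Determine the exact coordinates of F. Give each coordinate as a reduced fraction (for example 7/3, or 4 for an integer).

F = (186/25, 152/25)

1. F_x = 186/25  [[A, B, F are collinear ⇒ -4x-3y+48=0] ∩ [PF ⟂ AB ⇒ -3x+4y-2=0]]
2. F_y = 152/25  [[A, B, F are collinear ⇒ -4x-3y+48=0] ∩ [PF ⟂ AB ⇒ -3x+4y-2=0]]
   so F = (186/25, 152/25)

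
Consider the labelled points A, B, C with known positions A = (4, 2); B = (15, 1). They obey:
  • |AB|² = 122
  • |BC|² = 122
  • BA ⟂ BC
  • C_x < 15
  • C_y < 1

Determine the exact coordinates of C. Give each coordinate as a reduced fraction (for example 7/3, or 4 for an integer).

C = (14, -10)

1. C_x = 14  [[BA ⟂ BC ⇒ -11x+1y+164=0] ∩ [|C−(15, 1)|²=122]]
2. C_y = -10  [[BA ⟂ BC ⇒ -11x+1y+164=0] ∩ [|C−(15, 1)|²=122]]
   so C = (14, -10)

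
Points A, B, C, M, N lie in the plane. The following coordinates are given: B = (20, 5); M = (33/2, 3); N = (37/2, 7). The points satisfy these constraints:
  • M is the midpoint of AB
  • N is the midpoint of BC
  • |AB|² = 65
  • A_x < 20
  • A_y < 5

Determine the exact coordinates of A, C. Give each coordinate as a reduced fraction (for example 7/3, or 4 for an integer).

1. A_x = 13  [A = 2·M−B = 2·(33/2, 3)−(20, 5)]
2. A_y = 1  [A = 2·M−B = 2·(33/2, 3)−(20, 5)]
   so A = (13, 1)
3. C_x = 17  [C = 2·N−B = 2·(37/2, 7)−(20, 5)]
4. C_y = 9  [C = 2·N−B = 2·(37/2, 7)−(20, 5)]
   so C = (17, 9)

A = (13, 1)
C = (17, 9)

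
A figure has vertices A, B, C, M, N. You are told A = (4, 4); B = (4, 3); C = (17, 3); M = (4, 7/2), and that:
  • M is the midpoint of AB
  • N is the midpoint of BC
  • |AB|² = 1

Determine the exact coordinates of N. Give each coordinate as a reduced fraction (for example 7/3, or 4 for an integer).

1. N_x = 21/2  [2·N = B+C = (4, 3)+(17, 3)]
2. N_y = 3  [2·N = B+C = (4, 3)+(17, 3)]
   so N = (21/2, 3)

N = (21/2, 3)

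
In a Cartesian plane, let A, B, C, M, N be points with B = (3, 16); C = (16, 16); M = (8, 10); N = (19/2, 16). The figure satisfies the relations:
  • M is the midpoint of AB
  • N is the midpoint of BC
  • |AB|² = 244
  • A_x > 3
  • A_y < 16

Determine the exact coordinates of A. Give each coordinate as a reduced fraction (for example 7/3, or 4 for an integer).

1. A_x = 13  [A = 2·M−B = 2·(8, 10)−(3, 16)]
2. A_y = 4  [A = 2·M−B = 2·(8, 10)−(3, 16)]
   so A = (13, 4)

A = (13, 4)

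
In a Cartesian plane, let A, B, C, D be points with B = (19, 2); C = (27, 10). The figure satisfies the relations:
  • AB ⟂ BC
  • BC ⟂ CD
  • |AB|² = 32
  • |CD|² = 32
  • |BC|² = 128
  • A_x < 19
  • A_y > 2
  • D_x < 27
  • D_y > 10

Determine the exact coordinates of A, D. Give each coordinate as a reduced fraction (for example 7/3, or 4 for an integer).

A = (15, 6)
D = (23, 14)

1. A_x = 15  [[AB ⟂ BC ⇒ -8x-8y+168=0] ∩ [|A−(19, 2)|²=32]]
2. A_y = 6  [[AB ⟂ BC ⇒ -8x-8y+168=0] ∩ [|A−(19, 2)|²=32]]
   so A = (15, 6)
3. D_x = 23  [[BC ⟂ CD ⇒ 8x+8y-296=0] ∩ [|D−(27, 10)|²=32]]
4. D_y = 14  [[BC ⟂ CD ⇒ 8x+8y-296=0] ∩ [|D−(27, 10)|²=32]]
   so D = (23, 14)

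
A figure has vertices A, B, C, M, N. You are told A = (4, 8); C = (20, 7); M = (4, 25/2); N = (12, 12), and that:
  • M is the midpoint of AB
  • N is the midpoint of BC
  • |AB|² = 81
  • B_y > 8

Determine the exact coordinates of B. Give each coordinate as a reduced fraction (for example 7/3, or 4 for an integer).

1. B_x = 4  [B = 2·M−A = 2·(4, 25/2)−(4, 8)]
2. B_y = 17  [B = 2·M−A = 2·(4, 25/2)−(4, 8)]
   so B = (4, 17)

B = (4, 17)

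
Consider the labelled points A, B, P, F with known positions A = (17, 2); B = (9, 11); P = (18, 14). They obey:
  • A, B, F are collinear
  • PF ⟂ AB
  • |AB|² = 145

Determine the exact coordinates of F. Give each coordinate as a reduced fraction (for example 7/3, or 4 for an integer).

1. F_x = 333/29  [[A, B, F are collinear ⇒ -9x-8y+169=0] ∩ [PF ⟂ AB ⇒ -8x+9y+18=0]]
2. F_y = 238/29  [[A, B, F are collinear ⇒ -9x-8y+169=0] ∩ [PF ⟂ AB ⇒ -8x+9y+18=0]]
   so F = (333/29, 238/29)

F = (333/29, 238/29)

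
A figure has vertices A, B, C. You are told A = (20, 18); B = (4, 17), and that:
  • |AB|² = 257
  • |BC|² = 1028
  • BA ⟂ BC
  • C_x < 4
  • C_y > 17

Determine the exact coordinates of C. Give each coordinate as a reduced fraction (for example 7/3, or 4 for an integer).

1. C_x = 2  [[BA ⟂ BC ⇒ 16x+1y-81=0] ∩ [|C−(4, 17)|²=1028]]
2. C_y = 49  [[BA ⟂ BC ⇒ 16x+1y-81=0] ∩ [|C−(4, 17)|²=1028]]
   so C = (2, 49)

C = (2, 49)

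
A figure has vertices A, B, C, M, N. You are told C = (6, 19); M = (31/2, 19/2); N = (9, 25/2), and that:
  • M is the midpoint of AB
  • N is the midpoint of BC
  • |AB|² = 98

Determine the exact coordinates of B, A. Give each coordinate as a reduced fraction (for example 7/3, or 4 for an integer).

1. B_x = 12  [B = 2·N−C = 2·(9, 25/2)−(6, 19)]
2. B_y = 6  [B = 2·N−C = 2·(9, 25/2)−(6, 19)]
   so B = (12, 6)
3. A_x = 19  [A = 2·M−B = 2·(31/2, 19/2)−(12, 6)]
4. A_y = 13  [A = 2·M−B = 2·(31/2, 19/2)−(12, 6)]
   so A = (19, 13)

B = (12, 6)
A = (19, 13)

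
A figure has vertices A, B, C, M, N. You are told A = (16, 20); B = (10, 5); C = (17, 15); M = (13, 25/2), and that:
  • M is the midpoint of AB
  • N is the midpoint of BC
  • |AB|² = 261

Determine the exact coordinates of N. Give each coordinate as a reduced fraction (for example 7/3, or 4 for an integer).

N = (27/2, 10)

1. N_x = 27/2  [2·N = B+C = (10, 5)+(17, 15)]
2. N_y = 10  [2·N = B+C = (10, 5)+(17, 15)]
   so N = (27/2, 10)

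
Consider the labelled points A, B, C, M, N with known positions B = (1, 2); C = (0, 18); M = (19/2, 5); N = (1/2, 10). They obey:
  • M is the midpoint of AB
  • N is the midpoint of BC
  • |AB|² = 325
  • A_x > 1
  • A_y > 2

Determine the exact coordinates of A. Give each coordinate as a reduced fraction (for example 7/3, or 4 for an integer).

1. A_x = 18  [A = 2·M−B = 2·(19/2, 5)−(1, 2)]
2. A_y = 8  [A = 2·M−B = 2·(19/2, 5)−(1, 2)]
   so A = (18, 8)

A = (18, 8)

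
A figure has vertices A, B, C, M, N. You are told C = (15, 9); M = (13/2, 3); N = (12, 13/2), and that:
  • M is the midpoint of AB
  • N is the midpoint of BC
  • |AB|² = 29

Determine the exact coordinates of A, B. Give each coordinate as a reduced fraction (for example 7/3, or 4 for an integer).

1. B_x = 9  [B = 2·N−C = 2·(12, 13/2)−(15, 9)]
2. B_y = 4  [B = 2·N−C = 2·(12, 13/2)−(15, 9)]
   so B = (9, 4)
3. A_x = 4  [A = 2·M−B = 2·(13/2, 3)−(9, 4)]
4. A_y = 2  [A = 2·M−B = 2·(13/2, 3)−(9, 4)]
   so A = (4, 2)

A = (4, 2)
B = (9, 4)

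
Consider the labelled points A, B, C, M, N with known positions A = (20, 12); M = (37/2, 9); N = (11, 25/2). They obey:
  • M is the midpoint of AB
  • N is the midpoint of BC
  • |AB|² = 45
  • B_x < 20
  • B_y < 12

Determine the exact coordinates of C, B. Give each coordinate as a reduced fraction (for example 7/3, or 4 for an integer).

C = (5, 19)
B = (17, 6)

1. B_x = 17  [B = 2·M−A = 2·(37/2, 9)−(20, 12)]
2. B_y = 6  [B = 2·M−A = 2·(37/2, 9)−(20, 12)]
   so B = (17, 6)
3. C_x = 5  [C = 2·N−B = 2·(11, 25/2)−(17, 6)]
4. C_y = 19  [C = 2·N−B = 2·(11, 25/2)−(17, 6)]
   so C = (5, 19)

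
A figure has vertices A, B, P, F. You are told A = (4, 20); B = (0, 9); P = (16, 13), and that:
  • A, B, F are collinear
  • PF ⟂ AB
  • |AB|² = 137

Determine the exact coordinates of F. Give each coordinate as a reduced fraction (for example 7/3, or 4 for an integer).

F = (432/137, 2421/137)

1. F_x = 432/137  [[A, B, F are collinear ⇒ 11x-4y+36=0] ∩ [PF ⟂ AB ⇒ -4x-11y+207=0]]
2. F_y = 2421/137  [[A, B, F are collinear ⇒ 11x-4y+36=0] ∩ [PF ⟂ AB ⇒ -4x-11y+207=0]]
   so F = (432/137, 2421/137)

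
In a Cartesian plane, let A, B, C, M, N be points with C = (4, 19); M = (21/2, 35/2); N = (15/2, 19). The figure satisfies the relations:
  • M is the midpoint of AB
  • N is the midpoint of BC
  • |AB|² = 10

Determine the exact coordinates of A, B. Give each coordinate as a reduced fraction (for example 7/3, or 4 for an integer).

A = (10, 16)
B = (11, 19)

1. B_x = 11  [B = 2·N−C = 2·(15/2, 19)−(4, 19)]
2. B_y = 19  [B = 2·N−C = 2·(15/2, 19)−(4, 19)]
   so B = (11, 19)
3. A_x = 10  [A = 2·M−B = 2·(21/2, 35/2)−(11, 19)]
4. A_y = 16  [A = 2·M−B = 2·(21/2, 35/2)−(11, 19)]
   so A = (10, 16)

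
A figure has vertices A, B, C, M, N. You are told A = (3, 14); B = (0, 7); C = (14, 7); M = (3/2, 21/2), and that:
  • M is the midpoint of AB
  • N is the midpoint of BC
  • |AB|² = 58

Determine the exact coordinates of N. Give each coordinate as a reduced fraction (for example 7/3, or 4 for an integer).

N = (7, 7)

1. N_x = 7  [2·N = B+C = (0, 7)+(14, 7)]
2. N_y = 7  [2·N = B+C = (0, 7)+(14, 7)]
   so N = (7, 7)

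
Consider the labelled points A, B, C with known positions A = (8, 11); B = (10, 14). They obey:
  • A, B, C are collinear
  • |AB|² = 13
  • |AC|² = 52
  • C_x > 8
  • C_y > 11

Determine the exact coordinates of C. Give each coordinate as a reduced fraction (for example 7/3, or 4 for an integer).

C = (12, 17)

1. C_x = 12  [[A, B, C are collinear ⇒ -3x+2y+2=0] ∩ [|C−(8, 11)|²=52]]
2. C_y = 17  [[A, B, C are collinear ⇒ -3x+2y+2=0] ∩ [|C−(8, 11)|²=52]]
   so C = (12, 17)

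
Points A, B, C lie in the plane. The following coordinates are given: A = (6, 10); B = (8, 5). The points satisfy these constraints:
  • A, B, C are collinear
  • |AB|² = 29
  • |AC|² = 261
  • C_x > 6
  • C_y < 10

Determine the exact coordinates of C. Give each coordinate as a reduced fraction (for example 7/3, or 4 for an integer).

C = (12, -5)

1. C_x = 12  [[A, B, C are collinear ⇒ 5x+2y-50=0] ∩ [|C−(6, 10)|²=261]]
2. C_y = -5  [[A, B, C are collinear ⇒ 5x+2y-50=0] ∩ [|C−(6, 10)|²=261]]
   so C = (12, -5)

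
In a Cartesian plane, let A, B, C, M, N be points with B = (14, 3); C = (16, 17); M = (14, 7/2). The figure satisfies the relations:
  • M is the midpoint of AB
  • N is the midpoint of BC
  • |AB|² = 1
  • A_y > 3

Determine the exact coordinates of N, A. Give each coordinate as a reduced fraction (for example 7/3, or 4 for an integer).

N = (15, 10)
A = (14, 4)

1. A_x = 14  [A = 2·M−B = 2·(14, 7/2)−(14, 3)]
2. A_y = 4  [A = 2·M−B = 2·(14, 7/2)−(14, 3)]
   so A = (14, 4)
3. N_x = 15  [2·N = B+C = (14, 3)+(16, 17)]
4. N_y = 10  [2·N = B+C = (14, 3)+(16, 17)]
   so N = (15, 10)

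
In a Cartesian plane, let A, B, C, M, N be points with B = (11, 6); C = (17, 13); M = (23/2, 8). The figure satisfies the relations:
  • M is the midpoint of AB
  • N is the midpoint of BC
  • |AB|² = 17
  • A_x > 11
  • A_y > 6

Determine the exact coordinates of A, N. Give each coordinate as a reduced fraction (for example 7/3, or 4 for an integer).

1. A_x = 12  [A = 2·M−B = 2·(23/2, 8)−(11, 6)]
2. A_y = 10  [A = 2·M−B = 2·(23/2, 8)−(11, 6)]
   so A = (12, 10)
3. N_x = 14  [2·N = B+C = (11, 6)+(17, 13)]
4. N_y = 19/2  [2·N = B+C = (11, 6)+(17, 13)]
   so N = (14, 19/2)

A = (12, 10)
N = (14, 19/2)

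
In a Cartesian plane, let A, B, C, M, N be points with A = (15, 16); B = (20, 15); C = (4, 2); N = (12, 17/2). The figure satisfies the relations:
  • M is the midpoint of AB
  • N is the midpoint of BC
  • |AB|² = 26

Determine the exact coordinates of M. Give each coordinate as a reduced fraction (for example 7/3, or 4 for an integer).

1. M_x = 35/2  [2·M = A+B = (15, 16)+(20, 15)]
2. M_y = 31/2  [2·M = A+B = (15, 16)+(20, 15)]
   so M = (35/2, 31/2)

M = (35/2, 31/2)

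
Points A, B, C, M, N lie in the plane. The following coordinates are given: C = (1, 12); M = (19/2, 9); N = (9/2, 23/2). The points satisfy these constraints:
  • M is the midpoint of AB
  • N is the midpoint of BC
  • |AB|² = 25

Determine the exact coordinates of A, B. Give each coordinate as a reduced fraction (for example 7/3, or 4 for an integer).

A = (11, 7)
B = (8, 11)

1. B_x = 8  [B = 2·N−C = 2·(9/2, 23/2)−(1, 12)]
2. B_y = 11  [B = 2·N−C = 2·(9/2, 23/2)−(1, 12)]
   so B = (8, 11)
3. A_x = 11  [A = 2·M−B = 2·(19/2, 9)−(8, 11)]
4. A_y = 7  [A = 2·M−B = 2·(19/2, 9)−(8, 11)]
   so A = (11, 7)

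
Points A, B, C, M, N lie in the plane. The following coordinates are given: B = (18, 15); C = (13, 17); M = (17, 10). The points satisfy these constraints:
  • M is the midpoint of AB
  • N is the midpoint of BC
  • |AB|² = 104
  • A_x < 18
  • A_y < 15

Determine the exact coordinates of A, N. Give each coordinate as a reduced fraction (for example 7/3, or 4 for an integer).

A = (16, 5)
N = (31/2, 16)

1. A_x = 16  [A = 2·M−B = 2·(17, 10)−(18, 15)]
2. A_y = 5  [A = 2·M−B = 2·(17, 10)−(18, 15)]
   so A = (16, 5)
3. N_x = 31/2  [2·N = B+C = (18, 15)+(13, 17)]
4. N_y = 16  [2·N = B+C = (18, 15)+(13, 17)]
   so N = (31/2, 16)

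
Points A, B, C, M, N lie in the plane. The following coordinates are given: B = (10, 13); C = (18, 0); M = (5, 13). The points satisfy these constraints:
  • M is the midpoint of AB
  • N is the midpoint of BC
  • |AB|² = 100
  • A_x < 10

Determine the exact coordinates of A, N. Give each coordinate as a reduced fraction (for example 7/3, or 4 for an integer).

1. A_x = 0  [A = 2·M−B = 2·(5, 13)−(10, 13)]
2. A_y = 13  [A = 2·M−B = 2·(5, 13)−(10, 13)]
   so A = (0, 13)
3. N_x = 14  [2·N = B+C = (10, 13)+(18, 0)]
4. N_y = 13/2  [2·N = B+C = (10, 13)+(18, 0)]
   so N = (14, 13/2)

A = (0, 13)
N = (14, 13/2)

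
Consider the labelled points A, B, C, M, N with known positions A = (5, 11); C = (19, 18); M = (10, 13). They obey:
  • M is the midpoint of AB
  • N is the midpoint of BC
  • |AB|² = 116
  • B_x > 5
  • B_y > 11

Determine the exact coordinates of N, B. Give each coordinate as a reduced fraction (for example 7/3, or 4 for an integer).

N = (17, 33/2)
B = (15, 15)

1. B_x = 15  [B = 2·M−A = 2·(10, 13)−(5, 11)]
2. B_y = 15  [B = 2·M−A = 2·(10, 13)−(5, 11)]
   so B = (15, 15)
3. N_x = 17  [2·N = B+C = (15, 15)+(19, 18)]
4. N_y = 33/2  [2·N = B+C = (15, 15)+(19, 18)]
   so N = (17, 33/2)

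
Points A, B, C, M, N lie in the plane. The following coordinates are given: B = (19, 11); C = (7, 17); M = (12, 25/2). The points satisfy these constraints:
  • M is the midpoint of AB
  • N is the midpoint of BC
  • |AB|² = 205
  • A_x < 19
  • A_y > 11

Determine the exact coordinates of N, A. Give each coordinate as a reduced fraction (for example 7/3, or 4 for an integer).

N = (13, 14)
A = (5, 14)

1. A_x = 5  [A = 2·M−B = 2·(12, 25/2)−(19, 11)]
2. A_y = 14  [A = 2·M−B = 2·(12, 25/2)−(19, 11)]
   so A = (5, 14)
3. N_x = 13  [2·N = B+C = (19, 11)+(7, 17)]
4. N_y = 14  [2·N = B+C = (19, 11)+(7, 17)]
   so N = (13, 14)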